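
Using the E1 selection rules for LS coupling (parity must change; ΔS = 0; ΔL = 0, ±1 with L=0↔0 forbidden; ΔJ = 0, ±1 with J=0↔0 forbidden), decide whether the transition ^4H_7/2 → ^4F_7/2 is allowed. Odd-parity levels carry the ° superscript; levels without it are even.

Reading off the term symbols: S 3/2→3/2, L 5→3, J 7/2→7/2, parity even→even.
Parity must change: even → even — fails.
ΔS = 0: S: 3/2 → 3/2 — passes.
ΔL = 0, ±1 (not L=0↔0): L: 5 → 3, ΔL = -2 — fails.
ΔJ = 0, ±1 (not J=0↔0): J: 7/2 → 7/2, ΔJ = +0 — passes.
Rule(s) violated: parity, ΔL.

forbidden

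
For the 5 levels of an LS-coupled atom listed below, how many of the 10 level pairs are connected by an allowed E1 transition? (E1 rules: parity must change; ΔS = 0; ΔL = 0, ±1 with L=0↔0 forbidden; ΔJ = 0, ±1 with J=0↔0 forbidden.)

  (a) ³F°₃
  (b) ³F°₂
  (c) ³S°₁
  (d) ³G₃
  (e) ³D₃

(a)–(b): forbidden (parity).
(a)–(c): forbidden (parity, ΔL, ΔJ).
(a)–(d): allowed.
(a)–(e): allowed.
(b)–(c): forbidden (parity, ΔL).
(b)–(d): allowed.
(b)–(e): allowed.
(c)–(d): forbidden (ΔL, ΔJ).
(c)–(e): forbidden (ΔL, ΔJ).
(d)–(e): forbidden (parity, ΔL).
Allowed pairs: 4 of 10.

4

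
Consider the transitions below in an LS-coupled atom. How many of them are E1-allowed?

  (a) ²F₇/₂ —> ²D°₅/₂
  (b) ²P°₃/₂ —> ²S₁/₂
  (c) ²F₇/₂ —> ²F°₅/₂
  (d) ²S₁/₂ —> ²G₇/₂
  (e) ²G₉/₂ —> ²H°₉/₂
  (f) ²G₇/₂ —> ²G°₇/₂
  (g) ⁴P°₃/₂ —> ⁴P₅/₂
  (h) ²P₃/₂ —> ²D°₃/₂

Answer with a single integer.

(a) allowed
(b) allowed
(c) allowed
(d) forbidden (parity, ΔL, ΔJ fail)
(e) allowed
(f) allowed
(g) allowed
(h) allowed
Total allowed: 7 of 8.

7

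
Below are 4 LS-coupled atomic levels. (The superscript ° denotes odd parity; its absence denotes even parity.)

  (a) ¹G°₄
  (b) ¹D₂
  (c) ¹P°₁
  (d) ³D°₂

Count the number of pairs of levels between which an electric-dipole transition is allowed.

(a)–(b): forbidden (ΔL, ΔJ).
(a)–(c): forbidden (parity, ΔL, ΔJ).
(a)–(d): forbidden (parity, ΔS, ΔL, ΔJ).
(b)–(c): allowed.
(b)–(d): forbidden (ΔS).
(c)–(d): forbidden (parity, ΔS).
Allowed pairs: 1 of 6.

1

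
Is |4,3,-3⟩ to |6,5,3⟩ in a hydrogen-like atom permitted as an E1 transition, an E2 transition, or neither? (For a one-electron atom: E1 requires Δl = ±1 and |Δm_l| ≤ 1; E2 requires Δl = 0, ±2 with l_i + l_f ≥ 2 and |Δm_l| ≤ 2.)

neither

Δl = 5 − 3 = +2; l_i + l_f = 8.
Δm_l = +6.
E1 (Δl = ±1, |Δm_l| ≤ 1): not satisfied.
E2 (Δl = 0,±2, l_i+l_f ≥ 2, |Δm_l| ≤ 2): not satisfied.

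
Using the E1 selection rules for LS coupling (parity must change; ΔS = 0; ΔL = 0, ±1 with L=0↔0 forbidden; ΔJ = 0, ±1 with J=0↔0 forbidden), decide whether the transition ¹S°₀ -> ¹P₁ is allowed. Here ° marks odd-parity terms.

Parity must change: odd → even — passes.
ΔS = 0: S: 0 → 0 — passes.
ΔL = 0, ±1 (not L=0↔0): L: 0 → 1, ΔL = +1 — passes.
ΔJ = 0, ±1 (not J=0↔0): J: 0 → 1, ΔJ = +1 — passes.
All four E1 rules are satisfied.

allowed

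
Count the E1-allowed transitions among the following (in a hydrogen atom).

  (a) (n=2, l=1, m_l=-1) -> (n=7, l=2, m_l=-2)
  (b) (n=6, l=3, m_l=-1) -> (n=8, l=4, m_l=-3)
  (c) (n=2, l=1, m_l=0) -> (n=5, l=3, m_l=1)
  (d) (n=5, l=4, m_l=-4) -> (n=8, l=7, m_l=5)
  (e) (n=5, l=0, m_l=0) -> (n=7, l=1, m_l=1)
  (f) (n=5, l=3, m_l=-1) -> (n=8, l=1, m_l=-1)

(a) allowed
(b) forbidden — Δm_l = -2 (E1 requires Δm_l = 0, ±1)
(c) forbidden — Δl = +2 (E1 requires Δl = ±1)
(d) forbidden — Δl = +3 (E1 requires Δl = ±1); Δm_l = +9 (E1 requires Δm_l = 0, ±1)
(e) allowed
(f) forbidden — Δl = -2 (E1 requires Δl = ±1)
Total allowed: 2 of 6.

2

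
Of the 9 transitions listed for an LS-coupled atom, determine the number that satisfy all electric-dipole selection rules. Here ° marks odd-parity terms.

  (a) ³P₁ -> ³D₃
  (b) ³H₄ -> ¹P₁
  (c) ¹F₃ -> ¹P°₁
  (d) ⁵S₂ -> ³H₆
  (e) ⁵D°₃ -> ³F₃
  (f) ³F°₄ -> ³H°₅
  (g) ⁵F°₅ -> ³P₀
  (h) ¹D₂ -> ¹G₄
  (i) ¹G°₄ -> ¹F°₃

0

(a) forbidden (parity, ΔJ fail)
(b) forbidden (parity, ΔS, ΔL, ΔJ fail)
(c) forbidden (ΔL, ΔJ fail)
(d) forbidden (parity, ΔS, ΔL, ΔJ fail)
(e) forbidden (ΔS fails)
(f) forbidden (parity, ΔL fail)
(g) forbidden (ΔS, ΔL, ΔJ fail)
(h) forbidden (parity, ΔL, ΔJ fail)
(i) forbidden (parity fails)
Total allowed: 0 of 9.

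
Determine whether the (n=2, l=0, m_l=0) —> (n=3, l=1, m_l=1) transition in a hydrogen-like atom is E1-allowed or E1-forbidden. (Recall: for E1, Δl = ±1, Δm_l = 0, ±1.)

allowed

Δl = 1 − 0 = +1; the E1 rule Δl = ±1 is satisfied.
m_l: 0 → 1 (Δm_l = +1). |Δm_l| ≤ 1 satisfied.
All E1 selection rules are satisfied.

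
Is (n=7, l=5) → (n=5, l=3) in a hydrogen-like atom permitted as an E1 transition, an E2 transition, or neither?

E2

Δl = 3 − 5 = -2; l_i + l_f = 8.
E1 (Δl = ±1): not satisfied.
E2 (Δl = 0,±2, l_i+l_f ≥ 2): satisfied.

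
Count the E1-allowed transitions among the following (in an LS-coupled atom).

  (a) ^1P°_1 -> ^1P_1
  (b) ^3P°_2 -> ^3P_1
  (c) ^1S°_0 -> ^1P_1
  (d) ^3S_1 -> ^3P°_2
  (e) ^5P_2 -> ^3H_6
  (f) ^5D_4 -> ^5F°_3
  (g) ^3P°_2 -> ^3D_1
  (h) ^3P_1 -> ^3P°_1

(a) allowed
(b) allowed
(c) allowed
(d) allowed
(e) forbidden (parity, ΔS, ΔL, ΔJ fail)
(f) allowed
(g) allowed
(h) allowed
Total allowed: 7 of 8.

7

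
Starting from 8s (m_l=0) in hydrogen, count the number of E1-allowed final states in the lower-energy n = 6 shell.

E1 requires Δl = ±1, so l_f ∈ {-1, 1}; with 0 ≤ l_f ≤ n_f−1 = 5, the allowed l_f values are {1}.
For l_f = 1: m_f ∈ {m_i−1, m_i, m_i+1} ∩ [−1, 1] = {-1, 0, 1} → 3 states.
Total: 3.

3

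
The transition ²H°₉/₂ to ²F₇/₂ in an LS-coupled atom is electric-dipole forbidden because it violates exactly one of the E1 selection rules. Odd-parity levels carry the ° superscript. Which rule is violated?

Initial level: S=1/2, L=5, J=9/2, parity odd. Final level: S=1/2, L=3, J=7/2, parity even.
ΔJ = 0, ±1 (not J=0↔0): J: 9/2 → 7/2, ΔJ = -1 — passes.
Parity must change: odd → even — passes.
ΔS = 0: S: 1/2 → 1/2 — passes.
ΔL = 0, ±1 (not L=0↔0): L: 5 → 3, ΔL = -2 — fails.

the ΔL = 0, ±1 rule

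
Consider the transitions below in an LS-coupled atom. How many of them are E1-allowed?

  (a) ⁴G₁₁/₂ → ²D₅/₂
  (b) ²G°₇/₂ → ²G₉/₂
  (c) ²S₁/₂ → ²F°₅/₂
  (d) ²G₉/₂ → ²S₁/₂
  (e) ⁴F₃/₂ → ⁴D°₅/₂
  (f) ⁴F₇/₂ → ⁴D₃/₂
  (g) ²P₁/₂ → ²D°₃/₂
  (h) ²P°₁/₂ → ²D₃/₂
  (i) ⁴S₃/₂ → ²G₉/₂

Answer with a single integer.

4

(a) forbidden (parity, ΔS, ΔL, ΔJ fail)
(b) allowed
(c) forbidden (ΔL, ΔJ fail)
(d) forbidden (parity, ΔL, ΔJ fail)
(e) allowed
(f) forbidden (parity, ΔJ fail)
(g) allowed
(h) allowed
(i) forbidden (parity, ΔS, ΔL, ΔJ fail)
Total allowed: 4 of 9.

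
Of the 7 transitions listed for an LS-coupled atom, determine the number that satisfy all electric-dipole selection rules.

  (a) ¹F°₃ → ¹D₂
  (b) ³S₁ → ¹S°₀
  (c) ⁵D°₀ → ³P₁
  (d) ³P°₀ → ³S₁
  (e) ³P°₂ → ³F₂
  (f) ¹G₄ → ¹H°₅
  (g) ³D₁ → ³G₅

3

(a) allowed
(b) forbidden (ΔS, ΔL fail)
(c) forbidden (ΔS fails)
(d) allowed
(e) forbidden (ΔL fails)
(f) allowed
(g) forbidden (parity, ΔL, ΔJ fail)
Total allowed: 3 of 7.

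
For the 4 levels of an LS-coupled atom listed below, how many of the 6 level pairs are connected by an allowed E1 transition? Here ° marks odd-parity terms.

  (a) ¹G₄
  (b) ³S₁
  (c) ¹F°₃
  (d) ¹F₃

(a)–(b): forbidden (parity, ΔS, ΔL, ΔJ).
(a)–(c): allowed.
(a)–(d): forbidden (parity).
(b)–(c): forbidden (ΔS, ΔL, ΔJ).
(b)–(d): forbidden (parity, ΔS, ΔL, ΔJ).
(c)–(d): allowed.
Allowed pairs: 2 of 6.

2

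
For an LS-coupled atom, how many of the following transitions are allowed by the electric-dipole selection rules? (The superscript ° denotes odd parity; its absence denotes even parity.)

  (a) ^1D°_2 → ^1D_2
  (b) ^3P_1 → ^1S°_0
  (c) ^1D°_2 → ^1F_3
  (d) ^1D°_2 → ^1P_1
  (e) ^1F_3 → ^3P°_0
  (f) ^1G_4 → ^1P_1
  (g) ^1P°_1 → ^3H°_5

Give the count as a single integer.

(a) allowed
(b) forbidden (ΔS fails)
(c) allowed
(d) allowed
(e) forbidden (ΔS, ΔL, ΔJ fail)
(f) forbidden (parity, ΔL, ΔJ fail)
(g) forbidden (parity, ΔS, ΔL, ΔJ fail)
Total allowed: 3 of 7.

3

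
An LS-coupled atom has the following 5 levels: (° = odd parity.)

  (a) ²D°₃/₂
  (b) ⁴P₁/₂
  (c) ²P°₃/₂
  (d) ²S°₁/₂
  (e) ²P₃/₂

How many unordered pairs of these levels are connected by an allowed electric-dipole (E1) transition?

3

(a)–(b): forbidden (ΔS).
(a)–(c): forbidden (parity).
(a)–(d): forbidden (parity, ΔL).
(a)–(e): allowed.
(b)–(c): forbidden (ΔS).
(b)–(d): forbidden (ΔS).
(b)–(e): forbidden (parity, ΔS).
(c)–(d): forbidden (parity).
(c)–(e): allowed.
(d)–(e): allowed.
Allowed pairs: 3 of 10.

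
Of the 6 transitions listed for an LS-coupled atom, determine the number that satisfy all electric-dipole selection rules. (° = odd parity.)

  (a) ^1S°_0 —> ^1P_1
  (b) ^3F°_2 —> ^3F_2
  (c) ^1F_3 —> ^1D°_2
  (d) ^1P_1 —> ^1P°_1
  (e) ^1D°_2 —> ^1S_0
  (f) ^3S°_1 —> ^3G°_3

(a) allowed
(b) allowed
(c) allowed
(d) allowed
(e) forbidden (ΔL, ΔJ fail)
(f) forbidden (parity, ΔL, ΔJ fail)
Total allowed: 4 of 6.

4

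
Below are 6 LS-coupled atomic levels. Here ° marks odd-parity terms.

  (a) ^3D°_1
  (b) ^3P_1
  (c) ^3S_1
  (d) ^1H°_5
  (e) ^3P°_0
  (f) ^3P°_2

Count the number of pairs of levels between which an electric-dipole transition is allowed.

(a)–(b): allowed.
(a)–(c): forbidden (ΔL).
(a)–(d): forbidden (parity, ΔS, ΔL, ΔJ).
(a)–(e): forbidden (parity).
(a)–(f): forbidden (parity).
(b)–(c): forbidden (parity).
(b)–(d): forbidden (ΔS, ΔL, ΔJ).
(b)–(e): allowed.
(b)–(f): allowed.
(c)–(d): forbidden (ΔS, ΔL, ΔJ).
(c)–(e): allowed.
(c)–(f): allowed.
(d)–(e): forbidden (parity, ΔS, ΔL, ΔJ).
(d)–(f): forbidden (parity, ΔS, ΔL, ΔJ).
(e)–(f): forbidden (parity, ΔJ).
Allowed pairs: 5 of 15.

5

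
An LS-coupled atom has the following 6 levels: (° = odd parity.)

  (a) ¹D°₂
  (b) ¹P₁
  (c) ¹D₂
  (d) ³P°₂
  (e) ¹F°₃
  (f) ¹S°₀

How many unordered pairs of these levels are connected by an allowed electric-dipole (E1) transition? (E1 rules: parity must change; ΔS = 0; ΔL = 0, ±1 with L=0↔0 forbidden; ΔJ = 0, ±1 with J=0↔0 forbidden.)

4

(a)–(b): allowed.
(a)–(c): allowed.
(a)–(d): forbidden (parity, ΔS).
(a)–(e): forbidden (parity).
(a)–(f): forbidden (parity, ΔL, ΔJ).
(b)–(c): forbidden (parity).
(b)–(d): forbidden (ΔS).
(b)–(e): forbidden (ΔL, ΔJ).
(b)–(f): allowed.
(c)–(d): forbidden (ΔS).
(c)–(e): allowed.
(c)–(f): forbidden (ΔL, ΔJ).
(d)–(e): forbidden (parity, ΔS, ΔL).
(d)–(f): forbidden (parity, ΔS, ΔJ).
(e)–(f): forbidden (parity, ΔL, ΔJ).
Allowed pairs: 4 of 15.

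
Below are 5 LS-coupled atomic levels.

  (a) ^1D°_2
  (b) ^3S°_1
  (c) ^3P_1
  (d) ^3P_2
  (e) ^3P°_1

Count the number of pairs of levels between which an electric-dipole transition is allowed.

4

(a)–(b): forbidden (parity, ΔS, ΔL).
(a)–(c): forbidden (ΔS).
(a)–(d): forbidden (ΔS).
(a)–(e): forbidden (parity, ΔS).
(b)–(c): allowed.
(b)–(d): allowed.
(b)–(e): forbidden (parity).
(c)–(d): forbidden (parity).
(c)–(e): allowed.
(d)–(e): allowed.
Allowed pairs: 4 of 10.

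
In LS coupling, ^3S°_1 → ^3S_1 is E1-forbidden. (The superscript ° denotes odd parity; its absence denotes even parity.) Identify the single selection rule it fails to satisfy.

the L=0 ↔ L=0 exclusion

Initial level: S=1, L=0, J=1, parity odd. Final level: S=1, L=0, J=1, parity even.
Parity must change: odd → even — satisfied.
ΔS = 0: S: 1 → 1 — satisfied.
ΔL = 0, ±1 (not L=0↔0): L: 0 → 0, ΔL = +0 — violated.
ΔJ = 0, ±1 (not J=0↔0): J: 1 → 1, ΔJ = +0 — satisfied.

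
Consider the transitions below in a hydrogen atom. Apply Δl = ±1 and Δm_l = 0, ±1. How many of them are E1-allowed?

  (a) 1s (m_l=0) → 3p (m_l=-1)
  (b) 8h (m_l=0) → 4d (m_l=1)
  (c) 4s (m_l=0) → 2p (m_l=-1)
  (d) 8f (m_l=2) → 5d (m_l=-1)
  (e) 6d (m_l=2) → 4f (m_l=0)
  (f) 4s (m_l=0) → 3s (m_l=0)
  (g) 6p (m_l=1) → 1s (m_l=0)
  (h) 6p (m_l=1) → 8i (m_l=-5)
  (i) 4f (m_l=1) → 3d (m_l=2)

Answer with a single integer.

(a) allowed
(b) forbidden — Δl = -3 (E1 requires Δl = ±1)
(c) allowed
(d) forbidden — Δm_l = -3 (E1 requires Δm_l = 0, ±1)
(e) forbidden — Δm_l = -2 (E1 requires Δm_l = 0, ±1)
(f) forbidden — Δl = +0 (E1 requires Δl = ±1)
(g) allowed
(h) forbidden — Δl = +5 (E1 requires Δl = ±1); Δm_l = -6 (E1 requires Δm_l = 0, ±1)
(i) allowed
Total allowed: 4 of 9.

4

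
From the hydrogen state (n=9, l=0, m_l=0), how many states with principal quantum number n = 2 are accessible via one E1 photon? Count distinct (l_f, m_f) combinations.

E1 requires Δl = ±1, so l_f ∈ {-1, 1}; with 0 ≤ l_f ≤ n_f−1 = 1, the allowed l_f values are {1}.
For l_f = 1: m_f ∈ {m_i−1, m_i, m_i+1} ∩ [−1, 1] = {-1, 0, 1} → 3 states.
Total: 3.

3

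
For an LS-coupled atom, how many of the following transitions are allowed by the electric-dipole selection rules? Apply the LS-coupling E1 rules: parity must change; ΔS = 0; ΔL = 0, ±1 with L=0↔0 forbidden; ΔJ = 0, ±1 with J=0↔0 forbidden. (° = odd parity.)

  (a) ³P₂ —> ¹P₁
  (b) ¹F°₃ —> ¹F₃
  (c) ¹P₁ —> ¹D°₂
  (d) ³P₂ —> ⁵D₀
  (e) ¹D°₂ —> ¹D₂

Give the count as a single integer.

3

(a) forbidden (parity, ΔS fail)
(b) allowed
(c) allowed
(d) forbidden (parity, ΔS, ΔJ fail)
(e) allowed
Total allowed: 3 of 5.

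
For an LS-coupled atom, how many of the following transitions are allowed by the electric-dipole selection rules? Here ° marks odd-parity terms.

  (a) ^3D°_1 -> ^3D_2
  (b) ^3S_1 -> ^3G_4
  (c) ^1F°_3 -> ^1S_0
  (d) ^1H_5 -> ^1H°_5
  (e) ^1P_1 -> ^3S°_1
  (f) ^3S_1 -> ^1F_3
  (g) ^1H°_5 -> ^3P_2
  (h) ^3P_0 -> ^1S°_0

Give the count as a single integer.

2

(a) allowed
(b) forbidden (parity, ΔL, ΔJ fail)
(c) forbidden (ΔL, ΔJ fail)
(d) allowed
(e) forbidden (ΔS fails)
(f) forbidden (parity, ΔS, ΔL, ΔJ fail)
(g) forbidden (ΔS, ΔL, ΔJ fail)
(h) forbidden (ΔS, ΔJ fail)
Total allowed: 2 of 8.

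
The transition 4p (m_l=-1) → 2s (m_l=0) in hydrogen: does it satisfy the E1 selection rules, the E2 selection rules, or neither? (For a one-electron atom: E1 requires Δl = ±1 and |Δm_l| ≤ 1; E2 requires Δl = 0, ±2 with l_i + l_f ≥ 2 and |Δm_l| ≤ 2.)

E1

Δl = 0 − 1 = -1; l_i + l_f = 1.
Δm_l = +1.
E1 (Δl = ±1, |Δm_l| ≤ 1): satisfied.
E2 (Δl = 0,±2, l_i+l_f ≥ 2, |Δm_l| ≤ 2): not satisfied.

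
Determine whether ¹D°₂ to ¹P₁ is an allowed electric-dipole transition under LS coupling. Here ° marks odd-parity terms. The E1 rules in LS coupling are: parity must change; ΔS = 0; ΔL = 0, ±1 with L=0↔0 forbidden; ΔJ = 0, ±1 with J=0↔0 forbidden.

Reading off the term symbols: S 0→0, L 2→1, J 2→1, parity odd→even.
Parity must change: odd → even — ok.
ΔS = 0: S: 0 → 0 — ok.
ΔL = 0, ±1 (not L=0↔0): L: 2 → 1, ΔL = -1 — ok.
ΔJ = 0, ±1 (not J=0↔0): J: 2 → 1, ΔJ = -1 — ok.
All four E1 rules are satisfied.

allowed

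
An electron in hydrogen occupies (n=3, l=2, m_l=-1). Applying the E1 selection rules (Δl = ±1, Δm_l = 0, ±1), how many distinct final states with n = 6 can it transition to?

E1 requires Δl = ±1, so l_f ∈ {1, 3}; with 0 ≤ l_f ≤ n_f−1 = 5, the allowed l_f values are {1, 3}.
For l_f = 1: m_f ∈ {m_i−1, m_i, m_i+1} ∩ [−1, 1] = {-1, 0} → 2 states.
For l_f = 3: m_f ∈ {m_i−1, m_i, m_i+1} ∩ [−3, 3] = {-2, -1, 0} → 3 states.
Total: 5.

5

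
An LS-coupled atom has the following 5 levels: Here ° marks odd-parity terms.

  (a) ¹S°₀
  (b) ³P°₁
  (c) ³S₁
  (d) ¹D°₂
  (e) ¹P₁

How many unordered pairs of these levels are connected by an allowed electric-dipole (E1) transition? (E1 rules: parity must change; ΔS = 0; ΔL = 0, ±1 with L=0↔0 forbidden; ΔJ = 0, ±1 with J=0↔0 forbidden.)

3

(a)–(b): forbidden (parity, ΔS).
(a)–(c): forbidden (ΔS, ΔL).
(a)–(d): forbidden (parity, ΔL, ΔJ).
(a)–(e): allowed.
(b)–(c): allowed.
(b)–(d): forbidden (parity, ΔS).
(b)–(e): forbidden (ΔS).
(c)–(d): forbidden (ΔS, ΔL).
(c)–(e): forbidden (parity, ΔS).
(d)–(e): allowed.
Allowed pairs: 3 of 10.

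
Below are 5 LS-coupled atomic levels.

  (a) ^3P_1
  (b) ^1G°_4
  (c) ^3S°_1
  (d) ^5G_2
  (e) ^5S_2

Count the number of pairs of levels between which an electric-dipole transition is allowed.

(a)–(b): forbidden (ΔS, ΔL, ΔJ).
(a)–(c): allowed.
(a)–(d): forbidden (parity, ΔS, ΔL).
(a)–(e): forbidden (parity, ΔS).
(b)–(c): forbidden (parity, ΔS, ΔL, ΔJ).
(b)–(d): forbidden (ΔS, ΔJ).
(b)–(e): forbidden (ΔS, ΔL, ΔJ).
(c)–(d): forbidden (ΔS, ΔL).
(c)–(e): forbidden (ΔS, ΔL).
(d)–(e): forbidden (parity, ΔL).
Allowed pairs: 1 of 10.

1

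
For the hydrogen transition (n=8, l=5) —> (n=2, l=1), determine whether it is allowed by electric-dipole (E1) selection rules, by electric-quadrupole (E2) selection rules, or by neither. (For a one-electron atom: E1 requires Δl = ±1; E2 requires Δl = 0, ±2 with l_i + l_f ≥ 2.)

neither

Δl = 1 − 5 = -4; l_i + l_f = 6.
E1 (Δl = ±1): not satisfied.
E2 (Δl = 0,±2, l_i+l_f ≥ 2): not satisfied.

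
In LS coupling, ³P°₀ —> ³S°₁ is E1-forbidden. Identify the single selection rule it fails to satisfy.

Initial level: S=1, L=1, J=0, parity odd. Final level: S=1, L=0, J=1, parity odd.
Parity must change: odd → odd — ✗.
ΔS = 0: S: 1 → 1 — ✓.
ΔL = 0, ±1 (not L=0↔0): L: 1 → 0, ΔL = -1 — ✓.
ΔJ = 0, ±1 (not J=0↔0): J: 0 → 1, ΔJ = +1 — ✓.

parity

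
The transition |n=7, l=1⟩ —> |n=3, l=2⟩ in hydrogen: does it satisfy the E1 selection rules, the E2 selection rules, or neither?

Δl = 2 − 1 = +1; l_i + l_f = 3.
E1 (Δl = ±1): satisfied.
E2 (Δl = 0,±2, l_i+l_f ≥ 2): not satisfied.

E1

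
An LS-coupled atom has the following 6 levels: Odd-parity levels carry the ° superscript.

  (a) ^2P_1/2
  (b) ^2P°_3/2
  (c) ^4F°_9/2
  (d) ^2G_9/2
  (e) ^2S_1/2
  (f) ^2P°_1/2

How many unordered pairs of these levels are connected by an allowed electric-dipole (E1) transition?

(a)–(b): allowed.
(a)–(c): forbidden (ΔS, ΔL, ΔJ).
(a)–(d): forbidden (parity, ΔL, ΔJ).
(a)–(e): forbidden (parity).
(a)–(f): allowed.
(b)–(c): forbidden (parity, ΔS, ΔL, ΔJ).
(b)–(d): forbidden (ΔL, ΔJ).
(b)–(e): allowed.
(b)–(f): forbidden (parity).
(c)–(d): forbidden (ΔS).
(c)–(e): forbidden (ΔS, ΔL, ΔJ).
(c)–(f): forbidden (parity, ΔS, ΔL, ΔJ).
(d)–(e): forbidden (parity, ΔL, ΔJ).
(d)–(f): forbidden (ΔL, ΔJ).
(e)–(f): allowed.
Allowed pairs: 4 of 15.

4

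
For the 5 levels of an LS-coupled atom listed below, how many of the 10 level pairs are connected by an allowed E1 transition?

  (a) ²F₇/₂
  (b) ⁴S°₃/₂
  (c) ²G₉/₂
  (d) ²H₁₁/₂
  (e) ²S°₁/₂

(a)–(b): forbidden (ΔS, ΔL, ΔJ).
(a)–(c): forbidden (parity).
(a)–(d): forbidden (parity, ΔL, ΔJ).
(a)–(e): forbidden (ΔL, ΔJ).
(b)–(c): forbidden (ΔS, ΔL, ΔJ).
(b)–(d): forbidden (ΔS, ΔL, ΔJ).
(b)–(e): forbidden (parity, ΔS, ΔL).
(c)–(d): forbidden (parity).
(c)–(e): forbidden (ΔL, ΔJ).
(d)–(e): forbidden (ΔL, ΔJ).
Allowed pairs: 0 of 10.

0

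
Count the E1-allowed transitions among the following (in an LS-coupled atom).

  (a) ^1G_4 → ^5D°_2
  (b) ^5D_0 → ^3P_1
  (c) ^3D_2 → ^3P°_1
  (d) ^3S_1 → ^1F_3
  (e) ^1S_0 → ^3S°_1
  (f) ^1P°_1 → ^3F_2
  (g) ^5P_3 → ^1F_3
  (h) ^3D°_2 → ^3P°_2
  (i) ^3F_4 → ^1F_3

1

(a) forbidden (ΔS, ΔL, ΔJ fail)
(b) forbidden (parity, ΔS fail)
(c) allowed
(d) forbidden (parity, ΔS, ΔL, ΔJ fail)
(e) forbidden (ΔS, ΔL fail)
(f) forbidden (ΔS, ΔL fail)
(g) forbidden (parity, ΔS, ΔL fail)
(h) forbidden (parity fails)
(i) forbidden (parity, ΔS fail)
Total allowed: 1 of 9.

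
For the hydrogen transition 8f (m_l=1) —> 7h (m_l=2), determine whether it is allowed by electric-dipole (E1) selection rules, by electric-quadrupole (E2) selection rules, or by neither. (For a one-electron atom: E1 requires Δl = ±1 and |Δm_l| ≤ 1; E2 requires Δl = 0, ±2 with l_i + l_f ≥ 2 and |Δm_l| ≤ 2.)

E2

Δl = 5 − 3 = +2; l_i + l_f = 8.
Δm_l = +1.
E1 (Δl = ±1, |Δm_l| ≤ 1): not satisfied.
E2 (Δl = 0,±2, l_i+l_f ≥ 2, |Δm_l| ≤ 2): satisfied.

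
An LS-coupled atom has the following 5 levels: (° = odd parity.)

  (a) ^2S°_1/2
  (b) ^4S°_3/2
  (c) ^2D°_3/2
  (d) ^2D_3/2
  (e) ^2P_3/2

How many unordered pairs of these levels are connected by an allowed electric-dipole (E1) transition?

(a)–(b): forbidden (parity, ΔS, ΔL).
(a)–(c): forbidden (parity, ΔL).
(a)–(d): forbidden (ΔL).
(a)–(e): allowed.
(b)–(c): forbidden (parity, ΔS, ΔL).
(b)–(d): forbidden (ΔS, ΔL).
(b)–(e): forbidden (ΔS).
(c)–(d): allowed.
(c)–(e): allowed.
(d)–(e): forbidden (parity).
Allowed pairs: 3 of 10.

3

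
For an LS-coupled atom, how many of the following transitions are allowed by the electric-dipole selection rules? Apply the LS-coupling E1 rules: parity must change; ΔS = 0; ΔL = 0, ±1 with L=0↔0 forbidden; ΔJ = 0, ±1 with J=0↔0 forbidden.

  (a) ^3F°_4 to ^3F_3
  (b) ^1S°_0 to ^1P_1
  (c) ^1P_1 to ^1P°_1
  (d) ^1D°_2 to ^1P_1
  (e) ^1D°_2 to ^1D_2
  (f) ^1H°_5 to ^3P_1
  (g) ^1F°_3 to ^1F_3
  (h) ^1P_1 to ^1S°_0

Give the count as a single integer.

(a) allowed
(b) allowed
(c) allowed
(d) allowed
(e) allowed
(f) forbidden (ΔS, ΔL, ΔJ fail)
(g) allowed
(h) allowed
Total allowed: 7 of 8.

7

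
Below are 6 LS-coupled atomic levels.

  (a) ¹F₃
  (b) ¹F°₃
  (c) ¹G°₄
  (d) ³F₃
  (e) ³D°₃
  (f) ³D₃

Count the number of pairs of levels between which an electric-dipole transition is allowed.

(a)–(b): allowed.
(a)–(c): allowed.
(a)–(d): forbidden (parity, ΔS).
(a)–(e): forbidden (ΔS).
(a)–(f): forbidden (parity, ΔS).
(b)–(c): forbidden (parity).
(b)–(d): forbidden (ΔS).
(b)–(e): forbidden (parity, ΔS).
(b)–(f): forbidden (ΔS).
(c)–(d): forbidden (ΔS).
(c)–(e): forbidden (parity, ΔS, ΔL).
(c)–(f): forbidden (ΔS, ΔL).
(d)–(e): allowed.
(d)–(f): forbidden (parity).
(e)–(f): allowed.
Allowed pairs: 4 of 15.

4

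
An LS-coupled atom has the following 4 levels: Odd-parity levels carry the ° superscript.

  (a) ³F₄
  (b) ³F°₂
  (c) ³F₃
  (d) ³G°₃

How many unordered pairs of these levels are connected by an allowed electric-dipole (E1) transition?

3

(a)–(b): forbidden (ΔJ).
(a)–(c): forbidden (parity).
(a)–(d): allowed.
(b)–(c): allowed.
(b)–(d): forbidden (parity).
(c)–(d): allowed.
Allowed pairs: 3 of 6.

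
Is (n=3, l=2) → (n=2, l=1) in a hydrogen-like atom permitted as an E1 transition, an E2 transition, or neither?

Δl = 1 − 2 = -1; l_i + l_f = 3.
E1 (Δl = ±1): satisfied.
E2 (Δl = 0,±2, l_i+l_f ≥ 2): not satisfied.

E1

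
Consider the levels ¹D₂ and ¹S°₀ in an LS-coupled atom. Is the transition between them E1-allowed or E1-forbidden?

Reading off the term symbols: S 0→0, L 2→0, J 2→0, parity even→odd.
ΔL = 0, ±1 (not L=0↔0): L: 2 → 0, ΔL = -2 — ✗.
ΔS = 0: S: 0 → 0 — ✓.
Parity must change: even → odd — ✓.
ΔJ = 0, ±1 (not J=0↔0): J: 2 → 0, ΔJ = -2 — ✗.
Rule(s) violated: ΔL, ΔJ.

forbidden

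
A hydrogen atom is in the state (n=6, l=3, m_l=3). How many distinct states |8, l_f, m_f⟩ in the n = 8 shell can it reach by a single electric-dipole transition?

E1 requires Δl = ±1, so l_f ∈ {2, 4}; with 0 ≤ l_f ≤ n_f−1 = 7, the allowed l_f values are {2, 4}.
For l_f = 2: m_f ∈ {m_i−1, m_i, m_i+1} ∩ [−2, 2] = {2} → 1 state.
For l_f = 4: m_f ∈ {m_i−1, m_i, m_i+1} ∩ [−4, 4] = {2, 3, 4} → 3 states.
Total: 4.

4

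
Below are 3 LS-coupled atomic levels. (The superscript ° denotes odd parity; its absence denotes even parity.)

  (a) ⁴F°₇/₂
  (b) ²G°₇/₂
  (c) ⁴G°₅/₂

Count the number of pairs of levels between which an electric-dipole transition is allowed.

(a)–(b): forbidden (parity, ΔS).
(a)–(c): forbidden (parity).
(b)–(c): forbidden (parity, ΔS).
Allowed pairs: 0 of 3.

0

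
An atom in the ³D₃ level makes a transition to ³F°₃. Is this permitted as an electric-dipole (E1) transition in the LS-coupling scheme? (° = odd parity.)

Initial level: S=1, L=2, J=3, parity even. Final level: S=1, L=3, J=3, parity odd.
ΔL = 0, ±1 (not L=0↔0): L: 2 → 3, ΔL = +1 — ✓.
ΔJ = 0, ±1 (not J=0↔0): J: 3 → 3, ΔJ = +0 — ✓.
ΔS = 0: S: 1 → 1 — ✓.
Parity must change: even → odd — ✓.
All four E1 rules are satisfied.

allowed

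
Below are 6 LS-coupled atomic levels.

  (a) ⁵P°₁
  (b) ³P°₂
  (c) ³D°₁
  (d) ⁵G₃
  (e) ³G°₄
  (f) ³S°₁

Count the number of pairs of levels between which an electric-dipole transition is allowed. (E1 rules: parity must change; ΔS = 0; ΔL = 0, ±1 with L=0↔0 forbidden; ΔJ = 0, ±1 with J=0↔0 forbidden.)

0

(a)–(b): forbidden (parity, ΔS).
(a)–(c): forbidden (parity, ΔS).
(a)–(d): forbidden (ΔL, ΔJ).
(a)–(e): forbidden (parity, ΔS, ΔL, ΔJ).
(a)–(f): forbidden (parity, ΔS).
(b)–(c): forbidden (parity).
(b)–(d): forbidden (ΔS, ΔL).
(b)–(e): forbidden (parity, ΔL, ΔJ).
(b)–(f): forbidden (parity).
(c)–(d): forbidden (ΔS, ΔL, ΔJ).
(c)–(e): forbidden (parity, ΔL, ΔJ).
(c)–(f): forbidden (parity, ΔL).
(d)–(e): forbidden (ΔS).
(d)–(f): forbidden (ΔS, ΔL, ΔJ).
(e)–(f): forbidden (parity, ΔL, ΔJ).
Allowed pairs: 0 of 15.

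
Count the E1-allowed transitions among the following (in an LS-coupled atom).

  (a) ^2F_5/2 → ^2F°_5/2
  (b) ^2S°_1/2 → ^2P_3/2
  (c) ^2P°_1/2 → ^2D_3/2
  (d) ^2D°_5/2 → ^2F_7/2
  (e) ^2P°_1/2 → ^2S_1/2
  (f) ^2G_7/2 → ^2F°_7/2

(a) allowed
(b) allowed
(c) allowed
(d) allowed
(e) allowed
(f) allowed
Total allowed: 6 of 6.

6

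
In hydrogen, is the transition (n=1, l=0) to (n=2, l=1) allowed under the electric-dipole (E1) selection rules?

Initial l = 0, final l = 1, so Δl = +1. E1 requires Δl = ±1: ok.
All E1 selection rules are satisfied.

allowed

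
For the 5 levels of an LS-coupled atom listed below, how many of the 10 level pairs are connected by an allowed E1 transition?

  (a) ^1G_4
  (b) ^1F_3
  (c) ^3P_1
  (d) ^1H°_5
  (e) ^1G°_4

3

(a)–(b): forbidden (parity).
(a)–(c): forbidden (parity, ΔS, ΔL, ΔJ).
(a)–(d): allowed.
(a)–(e): allowed.
(b)–(c): forbidden (parity, ΔS, ΔL, ΔJ).
(b)–(d): forbidden (ΔL, ΔJ).
(b)–(e): allowed.
(c)–(d): forbidden (ΔS, ΔL, ΔJ).
(c)–(e): forbidden (ΔS, ΔL, ΔJ).
(d)–(e): forbidden (parity).
Allowed pairs: 3 of 10.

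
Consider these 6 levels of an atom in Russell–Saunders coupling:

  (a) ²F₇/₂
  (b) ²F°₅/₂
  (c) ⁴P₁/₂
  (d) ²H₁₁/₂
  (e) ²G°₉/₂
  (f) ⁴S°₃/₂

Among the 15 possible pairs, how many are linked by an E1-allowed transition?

(a)–(b): allowed.
(a)–(c): forbidden (parity, ΔS, ΔL, ΔJ).
(a)–(d): forbidden (parity, ΔL, ΔJ).
(a)–(e): allowed.
(a)–(f): forbidden (ΔS, ΔL, ΔJ).
(b)–(c): forbidden (ΔS, ΔL, ΔJ).
(b)–(d): forbidden (ΔL, ΔJ).
(b)–(e): forbidden (parity, ΔJ).
(b)–(f): forbidden (parity, ΔS, ΔL).
(c)–(d): forbidden (parity, ΔS, ΔL, ΔJ).
(c)–(e): forbidden (ΔS, ΔL, ΔJ).
(c)–(f): allowed.
(d)–(e): allowed.
(d)–(f): forbidden (ΔS, ΔL, ΔJ).
(e)–(f): forbidden (parity, ΔS, ΔL, ΔJ).
Allowed pairs: 4 of 15.

4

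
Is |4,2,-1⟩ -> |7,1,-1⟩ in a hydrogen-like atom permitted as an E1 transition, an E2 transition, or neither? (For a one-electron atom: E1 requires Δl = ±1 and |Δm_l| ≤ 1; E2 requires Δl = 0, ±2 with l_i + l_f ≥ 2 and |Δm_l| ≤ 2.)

E1

Δl = 1 − 2 = -1; l_i + l_f = 3.
Δm_l = +0.
E1 (Δl = ±1, |Δm_l| ≤ 1): satisfied.
E2 (Δl = 0,±2, l_i+l_f ≥ 2, |Δm_l| ≤ 2): not satisfied.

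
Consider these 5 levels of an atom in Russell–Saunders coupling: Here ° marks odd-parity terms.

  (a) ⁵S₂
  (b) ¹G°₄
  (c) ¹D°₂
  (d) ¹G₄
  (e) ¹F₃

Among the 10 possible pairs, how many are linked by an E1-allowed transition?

3

(a)–(b): forbidden (ΔS, ΔL, ΔJ).
(a)–(c): forbidden (ΔS, ΔL).
(a)–(d): forbidden (parity, ΔS, ΔL, ΔJ).
(a)–(e): forbidden (parity, ΔS, ΔL).
(b)–(c): forbidden (parity, ΔL, ΔJ).
(b)–(d): allowed.
(b)–(e): allowed.
(c)–(d): forbidden (ΔL, ΔJ).
(c)–(e): allowed.
(d)–(e): forbidden (parity).
Allowed pairs: 3 of 10.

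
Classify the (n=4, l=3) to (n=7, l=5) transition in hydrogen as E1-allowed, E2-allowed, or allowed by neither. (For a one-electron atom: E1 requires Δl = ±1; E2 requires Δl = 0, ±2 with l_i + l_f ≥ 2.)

Δl = 5 − 3 = +2; l_i + l_f = 8.
E1 (Δl = ±1): not satisfied.
E2 (Δl = 0,±2, l_i+l_f ≥ 2): satisfied.

E2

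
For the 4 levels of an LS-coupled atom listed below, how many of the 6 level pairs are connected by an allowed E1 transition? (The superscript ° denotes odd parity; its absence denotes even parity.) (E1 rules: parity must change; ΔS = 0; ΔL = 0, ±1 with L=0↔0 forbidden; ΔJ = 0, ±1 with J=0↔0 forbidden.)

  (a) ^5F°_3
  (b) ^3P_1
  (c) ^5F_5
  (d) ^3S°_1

1

(a)–(b): forbidden (ΔS, ΔL, ΔJ).
(a)–(c): forbidden (ΔJ).
(a)–(d): forbidden (parity, ΔS, ΔL, ΔJ).
(b)–(c): forbidden (parity, ΔS, ΔL, ΔJ).
(b)–(d): allowed.
(c)–(d): forbidden (ΔS, ΔL, ΔJ).
Allowed pairs: 1 of 6.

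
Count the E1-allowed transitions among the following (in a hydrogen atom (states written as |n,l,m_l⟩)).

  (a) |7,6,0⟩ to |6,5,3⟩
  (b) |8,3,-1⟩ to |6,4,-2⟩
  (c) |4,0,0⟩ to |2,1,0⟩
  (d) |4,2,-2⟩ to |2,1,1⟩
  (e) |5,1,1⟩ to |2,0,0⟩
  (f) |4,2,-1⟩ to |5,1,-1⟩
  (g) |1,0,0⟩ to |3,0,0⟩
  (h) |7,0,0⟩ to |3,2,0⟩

4

(a) forbidden — Δm_l = +3 (E1 requires Δm_l = 0, ±1)
(b) allowed
(c) allowed
(d) forbidden — Δm_l = +3 (E1 requires Δm_l = 0, ±1)
(e) allowed
(f) allowed
(g) forbidden — Δl = +0 (E1 requires Δl = ±1)
(h) forbidden — Δl = +2 (E1 requires Δl = ±1)
Total allowed: 4 of 8.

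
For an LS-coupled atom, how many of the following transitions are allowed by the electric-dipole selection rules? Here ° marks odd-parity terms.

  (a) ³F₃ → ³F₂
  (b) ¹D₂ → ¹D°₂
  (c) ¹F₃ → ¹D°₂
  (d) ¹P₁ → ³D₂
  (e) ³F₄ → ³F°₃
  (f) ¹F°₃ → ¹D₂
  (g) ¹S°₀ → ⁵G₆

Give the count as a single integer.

4

(a) forbidden (parity fails)
(b) allowed
(c) allowed
(d) forbidden (parity, ΔS fail)
(e) allowed
(f) allowed
(g) forbidden (ΔS, ΔL, ΔJ fail)
Total allowed: 4 of 7.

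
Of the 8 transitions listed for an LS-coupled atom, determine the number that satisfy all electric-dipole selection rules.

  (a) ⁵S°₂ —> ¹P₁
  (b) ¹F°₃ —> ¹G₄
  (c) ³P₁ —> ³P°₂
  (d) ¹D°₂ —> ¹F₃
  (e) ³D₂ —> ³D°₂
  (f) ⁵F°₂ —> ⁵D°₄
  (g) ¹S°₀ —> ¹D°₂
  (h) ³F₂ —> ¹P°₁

4

(a) forbidden (ΔS fails)
(b) allowed
(c) allowed
(d) allowed
(e) allowed
(f) forbidden (parity, ΔJ fail)
(g) forbidden (parity, ΔL, ΔJ fail)
(h) forbidden (ΔS, ΔL fail)
Total allowed: 4 of 8.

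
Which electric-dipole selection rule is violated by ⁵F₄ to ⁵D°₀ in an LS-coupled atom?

the ΔJ = 0, ±1 rule

Parity must change: even → odd — satisfied.
ΔS = 0: S: 2 → 2 — satisfied.
ΔL = 0, ±1 (not L=0↔0): L: 3 → 2, ΔL = -1 — satisfied.
ΔJ = 0, ±1 (not J=0↔0): J: 4 → 0, ΔJ = -4 — violated.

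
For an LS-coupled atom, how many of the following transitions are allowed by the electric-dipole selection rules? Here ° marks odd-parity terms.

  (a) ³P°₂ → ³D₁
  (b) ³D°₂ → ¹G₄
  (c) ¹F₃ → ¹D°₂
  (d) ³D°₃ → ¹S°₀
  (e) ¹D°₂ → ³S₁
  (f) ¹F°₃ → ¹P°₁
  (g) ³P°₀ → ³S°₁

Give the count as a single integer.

2

(a) allowed
(b) forbidden (ΔS, ΔL, ΔJ fail)
(c) allowed
(d) forbidden (parity, ΔS, ΔL, ΔJ fail)
(e) forbidden (ΔS, ΔL fail)
(f) forbidden (parity, ΔL, ΔJ fail)
(g) forbidden (parity fails)
Total allowed: 2 of 7.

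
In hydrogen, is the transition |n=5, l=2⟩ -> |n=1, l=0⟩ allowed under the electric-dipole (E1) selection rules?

forbidden

Initial l = 2, final l = 0, so Δl = -2. E1 requires Δl = ±1: fails.
The transition is electric-dipole forbidden.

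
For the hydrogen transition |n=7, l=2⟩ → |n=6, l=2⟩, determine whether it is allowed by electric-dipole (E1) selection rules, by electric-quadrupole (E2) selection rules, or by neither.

E2

Δl = 2 − 2 = +0; l_i + l_f = 4.
E1 (Δl = ±1): not satisfied.
E2 (Δl = 0,±2, l_i+l_f ≥ 2): satisfied.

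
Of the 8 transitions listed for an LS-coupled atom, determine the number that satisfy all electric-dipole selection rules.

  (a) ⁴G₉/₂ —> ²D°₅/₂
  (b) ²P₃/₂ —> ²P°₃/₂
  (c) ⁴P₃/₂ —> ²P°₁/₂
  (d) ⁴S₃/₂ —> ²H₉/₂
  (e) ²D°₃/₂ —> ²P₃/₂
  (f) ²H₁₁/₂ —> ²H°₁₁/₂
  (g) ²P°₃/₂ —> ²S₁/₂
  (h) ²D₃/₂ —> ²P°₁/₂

5

(a) forbidden (ΔS, ΔL, ΔJ fail)
(b) allowed
(c) forbidden (ΔS fails)
(d) forbidden (parity, ΔS, ΔL, ΔJ fail)
(e) allowed
(f) allowed
(g) allowed
(h) allowed
Total allowed: 5 of 8.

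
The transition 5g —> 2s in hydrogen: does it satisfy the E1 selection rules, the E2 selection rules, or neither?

Δl = 0 − 4 = -4; l_i + l_f = 4.
E1 (Δl = ±1): not satisfied.
E2 (Δl = 0,±2, l_i+l_f ≥ 2): not satisfied.

neither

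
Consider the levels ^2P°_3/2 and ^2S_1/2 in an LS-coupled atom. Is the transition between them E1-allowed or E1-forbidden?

allowed

Reading off the term symbols: S 1/2→1/2, L 1→0, J 3/2→1/2, parity odd→even.
Parity must change: odd → even — ok.
ΔS = 0: S: 1/2 → 1/2 — ok.
ΔL = 0, ±1 (not L=0↔0): L: 1 → 0, ΔL = -1 — ok.
ΔJ = 0, ±1 (not J=0↔0): J: 3/2 → 1/2, ΔJ = -1 — ok.
All four E1 rules are satisfied.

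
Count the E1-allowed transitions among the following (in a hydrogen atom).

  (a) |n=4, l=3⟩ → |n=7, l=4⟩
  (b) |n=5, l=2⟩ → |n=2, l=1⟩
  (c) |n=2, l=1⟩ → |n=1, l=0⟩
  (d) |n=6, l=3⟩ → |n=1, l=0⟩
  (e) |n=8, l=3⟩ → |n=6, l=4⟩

4

(a) allowed
(b) allowed
(c) allowed
(d) forbidden — Δl = -3 (E1 requires Δl = ±1)
(e) allowed
Total allowed: 4 of 5.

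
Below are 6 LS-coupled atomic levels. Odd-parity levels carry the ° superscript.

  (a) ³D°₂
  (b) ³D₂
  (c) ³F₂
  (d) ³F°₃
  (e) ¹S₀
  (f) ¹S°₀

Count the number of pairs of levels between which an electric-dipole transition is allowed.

4

(a)–(b): allowed.
(a)–(c): allowed.
(a)–(d): forbidden (parity).
(a)–(e): forbidden (ΔS, ΔL, ΔJ).
(a)–(f): forbidden (parity, ΔS, ΔL, ΔJ).
(b)–(c): forbidden (parity).
(b)–(d): allowed.
(b)–(e): forbidden (parity, ΔS, ΔL, ΔJ).
(b)–(f): forbidden (ΔS, ΔL, ΔJ).
(c)–(d): allowed.
(c)–(e): forbidden (parity, ΔS, ΔL, ΔJ).
(c)–(f): forbidden (ΔS, ΔL, ΔJ).
(d)–(e): forbidden (ΔS, ΔL, ΔJ).
(d)–(f): forbidden (parity, ΔS, ΔL, ΔJ).
(e)–(f): forbidden (ΔL, ΔJ).
Allowed pairs: 4 of 15.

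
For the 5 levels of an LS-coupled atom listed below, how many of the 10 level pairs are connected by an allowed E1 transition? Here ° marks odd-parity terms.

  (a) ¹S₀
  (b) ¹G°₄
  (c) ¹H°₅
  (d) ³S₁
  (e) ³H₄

(a)–(b): forbidden (ΔL, ΔJ).
(a)–(c): forbidden (ΔL, ΔJ).
(a)–(d): forbidden (parity, ΔS, ΔL).
(a)–(e): forbidden (parity, ΔS, ΔL, ΔJ).
(b)–(c): forbidden (parity).
(b)–(d): forbidden (ΔS, ΔL, ΔJ).
(b)–(e): forbidden (ΔS).
(c)–(d): forbidden (ΔS, ΔL, ΔJ).
(c)–(e): forbidden (ΔS).
(d)–(e): forbidden (parity, ΔL, ΔJ).
Allowed pairs: 0 of 10.

0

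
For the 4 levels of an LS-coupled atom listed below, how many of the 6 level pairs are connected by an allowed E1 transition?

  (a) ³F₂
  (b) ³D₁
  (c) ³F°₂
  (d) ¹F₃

2

(a)–(b): forbidden (parity).
(a)–(c): allowed.
(a)–(d): forbidden (parity, ΔS).
(b)–(c): allowed.
(b)–(d): forbidden (parity, ΔS, ΔJ).
(c)–(d): forbidden (ΔS).
Allowed pairs: 2 of 6.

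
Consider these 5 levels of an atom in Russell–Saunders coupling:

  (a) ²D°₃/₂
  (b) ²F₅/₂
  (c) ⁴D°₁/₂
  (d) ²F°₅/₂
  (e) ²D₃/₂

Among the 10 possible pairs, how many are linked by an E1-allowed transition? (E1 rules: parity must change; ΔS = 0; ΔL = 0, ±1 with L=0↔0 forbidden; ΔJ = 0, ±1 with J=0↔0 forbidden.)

(a)–(b): allowed.
(a)–(c): forbidden (parity, ΔS).
(a)–(d): forbidden (parity).
(a)–(e): allowed.
(b)–(c): forbidden (ΔS, ΔJ).
(b)–(d): allowed.
(b)–(e): forbidden (parity).
(c)–(d): forbidden (parity, ΔS, ΔJ).
(c)–(e): forbidden (ΔS).
(d)–(e): allowed.
Allowed pairs: 4 of 10.

4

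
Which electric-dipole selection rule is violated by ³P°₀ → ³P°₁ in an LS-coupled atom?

parity

ΔS = 0: S: 1 → 1 — passes.
Parity must change: odd → odd — fails.
ΔJ = 0, ±1 (not J=0↔0): J: 0 → 1, ΔJ = +1 — passes.
ΔL = 0, ±1 (not L=0↔0): L: 1 → 1, ΔL = +0 — passes.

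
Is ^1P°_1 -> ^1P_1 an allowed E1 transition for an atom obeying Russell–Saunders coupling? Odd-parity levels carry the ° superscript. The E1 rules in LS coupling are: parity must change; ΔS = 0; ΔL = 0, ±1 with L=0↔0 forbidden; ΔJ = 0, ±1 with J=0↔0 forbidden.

allowed

Parity must change: odd → even — ✓.
ΔS = 0: S: 0 → 0 — ✓.
ΔL = 0, ±1 (not L=0↔0): L: 1 → 1, ΔL = +0 — ✓.
ΔJ = 0, ±1 (not J=0↔0): J: 1 → 1, ΔJ = +0 — ✓.
All four E1 rules are satisfied.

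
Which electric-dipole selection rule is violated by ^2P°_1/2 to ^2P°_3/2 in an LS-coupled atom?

Reading off the term symbols: S 1/2→1/2, L 1→1, J 1/2→3/2, parity odd→odd.
Parity must change: odd → odd — fails.
ΔS = 0: S: 1/2 → 1/2 — ok.
ΔL = 0, ±1 (not L=0↔0): L: 1 → 1, ΔL = +0 — ok.
ΔJ = 0, ±1 (not J=0↔0): J: 1/2 → 3/2, ΔJ = +1 — ok.

parity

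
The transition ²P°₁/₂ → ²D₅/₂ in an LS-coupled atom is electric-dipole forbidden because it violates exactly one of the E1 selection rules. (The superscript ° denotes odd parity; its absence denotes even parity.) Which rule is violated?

Initial level: S=1/2, L=1, J=1/2, parity odd. Final level: S=1/2, L=2, J=5/2, parity even.
ΔJ = 0, ±1 (not J=0↔0): J: 1/2 → 5/2, ΔJ = +2 — fails.
Parity must change: odd → even — ok.
ΔL = 0, ±1 (not L=0↔0): L: 1 → 2, ΔL = +1 — ok.
ΔS = 0: S: 1/2 → 1/2 — ok.

the ΔJ = 0, ±1 rule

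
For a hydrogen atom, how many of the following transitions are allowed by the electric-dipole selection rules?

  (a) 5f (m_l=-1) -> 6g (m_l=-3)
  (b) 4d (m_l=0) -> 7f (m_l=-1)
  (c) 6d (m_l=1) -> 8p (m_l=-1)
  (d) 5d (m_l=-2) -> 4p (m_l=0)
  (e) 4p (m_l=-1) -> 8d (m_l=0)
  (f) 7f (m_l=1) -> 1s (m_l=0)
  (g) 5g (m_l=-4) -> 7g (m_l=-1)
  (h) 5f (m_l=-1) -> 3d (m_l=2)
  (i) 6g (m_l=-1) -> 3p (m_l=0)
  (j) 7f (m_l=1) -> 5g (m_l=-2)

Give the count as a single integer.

(a) forbidden — Δm_l = -2 (E1 requires Δm_l = 0, ±1)
(b) allowed
(c) forbidden — Δm_l = -2 (E1 requires Δm_l = 0, ±1)
(d) forbidden — Δm_l = +2 (E1 requires Δm_l = 0, ±1)
(e) allowed
(f) forbidden — Δl = -3 (E1 requires Δl = ±1)
(g) forbidden — Δl = +0 (E1 requires Δl = ±1); Δm_l = +3 (E1 requires Δm_l = 0, ±1)
(h) forbidden — Δm_l = +3 (E1 requires Δm_l = 0, ±1)
(i) forbidden — Δl = -3 (E1 requires Δl = ±1)
(j) forbidden — Δm_l = -3 (E1 requires Δm_l = 0, ±1)
Total allowed: 2 of 10.

2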